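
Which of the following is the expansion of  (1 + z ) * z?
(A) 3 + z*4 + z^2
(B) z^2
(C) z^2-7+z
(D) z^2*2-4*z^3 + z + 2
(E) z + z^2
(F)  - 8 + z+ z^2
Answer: E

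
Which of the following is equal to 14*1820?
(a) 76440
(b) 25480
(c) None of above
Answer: b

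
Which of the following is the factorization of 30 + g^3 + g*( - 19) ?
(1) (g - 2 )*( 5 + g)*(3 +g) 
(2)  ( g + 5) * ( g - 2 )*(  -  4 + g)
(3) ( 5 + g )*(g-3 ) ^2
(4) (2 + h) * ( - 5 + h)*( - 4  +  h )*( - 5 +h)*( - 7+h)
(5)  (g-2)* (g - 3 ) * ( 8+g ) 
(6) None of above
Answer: 6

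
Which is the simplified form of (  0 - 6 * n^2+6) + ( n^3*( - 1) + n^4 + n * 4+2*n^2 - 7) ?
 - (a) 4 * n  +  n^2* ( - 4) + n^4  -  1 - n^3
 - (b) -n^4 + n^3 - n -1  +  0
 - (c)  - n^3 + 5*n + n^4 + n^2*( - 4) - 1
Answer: a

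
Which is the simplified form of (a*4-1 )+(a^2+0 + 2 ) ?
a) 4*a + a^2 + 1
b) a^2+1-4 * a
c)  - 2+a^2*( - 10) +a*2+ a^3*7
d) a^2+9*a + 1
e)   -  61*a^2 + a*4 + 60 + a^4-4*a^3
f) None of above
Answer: a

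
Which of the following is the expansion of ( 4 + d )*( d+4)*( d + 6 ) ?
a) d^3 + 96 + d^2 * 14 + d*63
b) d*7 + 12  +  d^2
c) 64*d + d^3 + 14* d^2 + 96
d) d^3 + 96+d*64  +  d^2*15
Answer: c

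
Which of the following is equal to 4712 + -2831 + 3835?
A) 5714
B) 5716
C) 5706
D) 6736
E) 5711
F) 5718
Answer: B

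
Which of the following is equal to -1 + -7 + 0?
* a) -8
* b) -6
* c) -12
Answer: a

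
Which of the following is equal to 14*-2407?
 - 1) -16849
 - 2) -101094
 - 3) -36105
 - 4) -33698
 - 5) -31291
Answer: 4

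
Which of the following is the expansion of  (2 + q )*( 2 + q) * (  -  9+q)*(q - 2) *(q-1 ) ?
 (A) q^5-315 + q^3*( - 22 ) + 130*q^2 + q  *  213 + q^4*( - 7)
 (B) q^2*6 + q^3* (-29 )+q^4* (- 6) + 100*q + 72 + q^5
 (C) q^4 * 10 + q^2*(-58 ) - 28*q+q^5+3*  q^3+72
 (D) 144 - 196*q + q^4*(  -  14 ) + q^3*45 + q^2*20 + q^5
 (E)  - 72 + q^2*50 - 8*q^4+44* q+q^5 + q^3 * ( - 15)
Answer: E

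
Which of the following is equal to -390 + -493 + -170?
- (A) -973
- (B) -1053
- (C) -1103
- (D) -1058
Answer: B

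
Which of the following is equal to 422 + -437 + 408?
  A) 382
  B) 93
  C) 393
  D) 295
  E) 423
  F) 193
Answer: C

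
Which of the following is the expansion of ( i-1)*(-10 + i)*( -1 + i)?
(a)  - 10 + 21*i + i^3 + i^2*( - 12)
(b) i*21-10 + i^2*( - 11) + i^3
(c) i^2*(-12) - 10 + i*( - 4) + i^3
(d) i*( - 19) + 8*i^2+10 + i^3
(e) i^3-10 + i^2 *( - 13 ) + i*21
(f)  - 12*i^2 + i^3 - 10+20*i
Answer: a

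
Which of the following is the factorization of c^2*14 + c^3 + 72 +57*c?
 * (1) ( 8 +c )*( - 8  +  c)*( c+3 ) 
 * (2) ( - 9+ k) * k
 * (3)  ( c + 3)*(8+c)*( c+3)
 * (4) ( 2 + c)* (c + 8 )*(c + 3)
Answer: 3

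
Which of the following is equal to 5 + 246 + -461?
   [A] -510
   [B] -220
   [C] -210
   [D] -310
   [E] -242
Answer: C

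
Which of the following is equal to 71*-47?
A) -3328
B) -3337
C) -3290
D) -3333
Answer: B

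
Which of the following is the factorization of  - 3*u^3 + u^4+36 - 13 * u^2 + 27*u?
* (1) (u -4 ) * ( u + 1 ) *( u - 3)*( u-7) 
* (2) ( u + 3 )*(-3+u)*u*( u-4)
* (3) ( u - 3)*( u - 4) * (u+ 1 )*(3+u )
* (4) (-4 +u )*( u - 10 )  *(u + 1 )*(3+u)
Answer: 3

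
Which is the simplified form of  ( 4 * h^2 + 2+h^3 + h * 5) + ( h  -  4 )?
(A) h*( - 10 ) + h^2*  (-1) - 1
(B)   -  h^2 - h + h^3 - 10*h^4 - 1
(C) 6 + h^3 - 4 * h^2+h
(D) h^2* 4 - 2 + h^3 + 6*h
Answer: D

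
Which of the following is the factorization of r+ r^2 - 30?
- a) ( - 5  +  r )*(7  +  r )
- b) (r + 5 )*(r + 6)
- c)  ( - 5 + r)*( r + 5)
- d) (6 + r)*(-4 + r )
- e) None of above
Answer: e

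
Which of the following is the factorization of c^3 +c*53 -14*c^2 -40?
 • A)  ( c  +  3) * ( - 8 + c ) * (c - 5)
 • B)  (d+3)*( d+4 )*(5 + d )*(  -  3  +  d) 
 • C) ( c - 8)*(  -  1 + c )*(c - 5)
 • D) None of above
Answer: C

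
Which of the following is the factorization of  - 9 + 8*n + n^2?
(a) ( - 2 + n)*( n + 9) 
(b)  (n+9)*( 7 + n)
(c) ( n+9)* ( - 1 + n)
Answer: c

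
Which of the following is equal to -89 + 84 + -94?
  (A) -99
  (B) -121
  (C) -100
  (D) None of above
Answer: A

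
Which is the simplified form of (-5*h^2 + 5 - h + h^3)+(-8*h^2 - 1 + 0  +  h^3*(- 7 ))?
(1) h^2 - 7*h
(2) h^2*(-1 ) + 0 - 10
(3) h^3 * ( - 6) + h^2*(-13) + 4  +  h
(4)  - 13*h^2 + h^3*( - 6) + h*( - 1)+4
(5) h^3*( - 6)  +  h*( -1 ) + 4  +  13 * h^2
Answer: 4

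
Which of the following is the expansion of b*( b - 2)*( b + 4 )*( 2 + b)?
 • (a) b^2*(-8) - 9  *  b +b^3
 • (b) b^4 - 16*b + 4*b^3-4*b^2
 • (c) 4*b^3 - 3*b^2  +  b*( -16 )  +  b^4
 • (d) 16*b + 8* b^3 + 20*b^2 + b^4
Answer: b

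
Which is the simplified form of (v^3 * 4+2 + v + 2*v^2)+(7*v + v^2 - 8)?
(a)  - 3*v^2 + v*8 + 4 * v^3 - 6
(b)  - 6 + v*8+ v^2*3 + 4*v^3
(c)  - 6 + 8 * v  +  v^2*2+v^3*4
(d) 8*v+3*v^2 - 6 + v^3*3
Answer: b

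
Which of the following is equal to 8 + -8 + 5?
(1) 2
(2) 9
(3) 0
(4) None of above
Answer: 4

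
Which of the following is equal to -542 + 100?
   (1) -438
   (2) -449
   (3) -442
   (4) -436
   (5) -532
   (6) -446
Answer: 3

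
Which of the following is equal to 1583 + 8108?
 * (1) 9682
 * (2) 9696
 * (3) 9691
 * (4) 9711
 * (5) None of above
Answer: 3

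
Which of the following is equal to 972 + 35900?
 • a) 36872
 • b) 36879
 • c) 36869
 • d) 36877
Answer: a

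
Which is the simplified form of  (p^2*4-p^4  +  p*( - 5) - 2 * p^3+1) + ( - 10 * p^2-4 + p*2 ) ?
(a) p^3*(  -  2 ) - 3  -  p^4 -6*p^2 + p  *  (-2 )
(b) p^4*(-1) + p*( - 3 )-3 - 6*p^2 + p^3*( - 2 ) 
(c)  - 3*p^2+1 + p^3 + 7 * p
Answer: b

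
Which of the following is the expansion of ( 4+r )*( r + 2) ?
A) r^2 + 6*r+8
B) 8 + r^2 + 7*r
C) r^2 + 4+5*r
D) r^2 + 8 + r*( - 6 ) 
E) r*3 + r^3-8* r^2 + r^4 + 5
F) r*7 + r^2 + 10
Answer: A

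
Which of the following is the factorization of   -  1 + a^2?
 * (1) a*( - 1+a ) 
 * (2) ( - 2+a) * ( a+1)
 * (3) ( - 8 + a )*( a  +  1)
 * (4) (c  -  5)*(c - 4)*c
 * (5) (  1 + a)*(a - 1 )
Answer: 5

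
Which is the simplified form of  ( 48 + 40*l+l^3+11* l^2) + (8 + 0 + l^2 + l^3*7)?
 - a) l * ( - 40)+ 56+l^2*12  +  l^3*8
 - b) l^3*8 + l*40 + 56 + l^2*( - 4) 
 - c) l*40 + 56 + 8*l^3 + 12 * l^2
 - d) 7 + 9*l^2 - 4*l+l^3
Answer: c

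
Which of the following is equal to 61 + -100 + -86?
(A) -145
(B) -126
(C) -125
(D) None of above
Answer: C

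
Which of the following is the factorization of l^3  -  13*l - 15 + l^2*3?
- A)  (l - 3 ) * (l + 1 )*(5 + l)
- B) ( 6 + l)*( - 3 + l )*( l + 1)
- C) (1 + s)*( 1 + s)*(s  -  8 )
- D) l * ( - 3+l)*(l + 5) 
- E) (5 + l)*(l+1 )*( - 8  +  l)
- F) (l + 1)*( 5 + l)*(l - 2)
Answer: A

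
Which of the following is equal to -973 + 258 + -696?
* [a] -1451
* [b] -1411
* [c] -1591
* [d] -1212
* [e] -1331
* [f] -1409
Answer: b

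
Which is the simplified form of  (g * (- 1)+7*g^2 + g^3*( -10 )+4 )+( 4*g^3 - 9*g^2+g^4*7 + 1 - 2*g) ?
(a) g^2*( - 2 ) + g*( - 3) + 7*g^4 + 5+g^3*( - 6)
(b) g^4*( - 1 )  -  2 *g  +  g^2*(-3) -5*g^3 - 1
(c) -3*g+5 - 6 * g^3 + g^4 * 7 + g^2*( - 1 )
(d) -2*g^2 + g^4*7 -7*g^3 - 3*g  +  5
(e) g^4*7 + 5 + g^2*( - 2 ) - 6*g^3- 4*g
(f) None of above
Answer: a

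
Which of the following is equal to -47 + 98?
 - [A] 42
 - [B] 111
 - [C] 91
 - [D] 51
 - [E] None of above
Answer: D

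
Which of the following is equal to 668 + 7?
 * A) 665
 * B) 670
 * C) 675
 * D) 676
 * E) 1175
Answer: C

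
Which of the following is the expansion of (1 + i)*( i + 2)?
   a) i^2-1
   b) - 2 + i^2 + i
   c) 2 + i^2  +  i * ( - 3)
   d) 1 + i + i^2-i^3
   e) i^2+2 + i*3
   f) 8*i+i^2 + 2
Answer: e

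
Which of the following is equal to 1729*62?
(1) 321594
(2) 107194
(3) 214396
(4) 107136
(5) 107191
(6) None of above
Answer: 6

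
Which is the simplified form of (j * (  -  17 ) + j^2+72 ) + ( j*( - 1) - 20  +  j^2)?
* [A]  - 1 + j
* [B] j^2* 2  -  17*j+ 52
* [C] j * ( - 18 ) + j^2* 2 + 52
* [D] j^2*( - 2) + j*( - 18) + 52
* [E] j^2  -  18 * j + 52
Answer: C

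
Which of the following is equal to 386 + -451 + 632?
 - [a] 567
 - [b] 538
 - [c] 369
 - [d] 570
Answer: a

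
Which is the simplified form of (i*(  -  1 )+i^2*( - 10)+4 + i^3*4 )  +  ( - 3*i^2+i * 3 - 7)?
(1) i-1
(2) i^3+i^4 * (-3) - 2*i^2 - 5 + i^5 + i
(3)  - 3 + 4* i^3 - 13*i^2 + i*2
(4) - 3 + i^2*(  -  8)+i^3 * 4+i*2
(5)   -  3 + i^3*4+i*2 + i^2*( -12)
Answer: 3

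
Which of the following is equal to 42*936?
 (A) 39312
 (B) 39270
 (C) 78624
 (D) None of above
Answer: A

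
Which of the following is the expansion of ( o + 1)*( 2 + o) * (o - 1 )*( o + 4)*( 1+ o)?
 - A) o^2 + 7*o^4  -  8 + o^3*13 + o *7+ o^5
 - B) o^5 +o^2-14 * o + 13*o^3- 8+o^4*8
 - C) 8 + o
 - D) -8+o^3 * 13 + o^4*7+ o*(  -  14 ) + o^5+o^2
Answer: D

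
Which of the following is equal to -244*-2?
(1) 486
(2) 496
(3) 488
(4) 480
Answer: 3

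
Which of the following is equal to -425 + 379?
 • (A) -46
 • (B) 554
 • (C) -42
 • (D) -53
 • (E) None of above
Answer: A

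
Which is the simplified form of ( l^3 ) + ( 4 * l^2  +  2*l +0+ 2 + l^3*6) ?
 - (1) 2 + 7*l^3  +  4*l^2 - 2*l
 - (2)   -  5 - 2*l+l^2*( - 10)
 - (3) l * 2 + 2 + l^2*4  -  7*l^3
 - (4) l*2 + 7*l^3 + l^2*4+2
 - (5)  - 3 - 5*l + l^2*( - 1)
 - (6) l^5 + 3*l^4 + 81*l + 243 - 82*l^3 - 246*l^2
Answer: 4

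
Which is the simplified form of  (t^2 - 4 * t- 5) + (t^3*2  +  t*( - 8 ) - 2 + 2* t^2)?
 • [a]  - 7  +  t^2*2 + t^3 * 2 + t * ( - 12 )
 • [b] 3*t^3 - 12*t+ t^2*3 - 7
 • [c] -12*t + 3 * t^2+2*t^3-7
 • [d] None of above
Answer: c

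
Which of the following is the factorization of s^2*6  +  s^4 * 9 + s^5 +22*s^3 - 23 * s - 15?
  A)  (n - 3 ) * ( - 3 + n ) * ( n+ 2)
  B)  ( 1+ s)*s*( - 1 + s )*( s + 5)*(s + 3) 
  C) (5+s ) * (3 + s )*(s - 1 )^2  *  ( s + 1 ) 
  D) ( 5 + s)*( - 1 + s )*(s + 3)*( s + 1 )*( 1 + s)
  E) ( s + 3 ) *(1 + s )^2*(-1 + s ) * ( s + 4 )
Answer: D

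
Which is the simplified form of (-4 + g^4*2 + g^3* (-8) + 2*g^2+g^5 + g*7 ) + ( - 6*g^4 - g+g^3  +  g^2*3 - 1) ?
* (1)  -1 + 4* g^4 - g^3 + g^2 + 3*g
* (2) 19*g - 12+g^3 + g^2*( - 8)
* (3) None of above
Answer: 3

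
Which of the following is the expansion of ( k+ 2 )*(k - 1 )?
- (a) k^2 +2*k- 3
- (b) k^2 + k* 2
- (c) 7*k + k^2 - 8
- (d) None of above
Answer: d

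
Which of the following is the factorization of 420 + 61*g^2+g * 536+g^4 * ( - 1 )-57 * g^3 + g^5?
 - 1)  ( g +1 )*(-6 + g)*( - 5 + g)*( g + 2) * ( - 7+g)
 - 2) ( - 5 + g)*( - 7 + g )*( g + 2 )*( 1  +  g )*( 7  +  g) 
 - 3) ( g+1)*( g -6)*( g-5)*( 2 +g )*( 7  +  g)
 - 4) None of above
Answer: 3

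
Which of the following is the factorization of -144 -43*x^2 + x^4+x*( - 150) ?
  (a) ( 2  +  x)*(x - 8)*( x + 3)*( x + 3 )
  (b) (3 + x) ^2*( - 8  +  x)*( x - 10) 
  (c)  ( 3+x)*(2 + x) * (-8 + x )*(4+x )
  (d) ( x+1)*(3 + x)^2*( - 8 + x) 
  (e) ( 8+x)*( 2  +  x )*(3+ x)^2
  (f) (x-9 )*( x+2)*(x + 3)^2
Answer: a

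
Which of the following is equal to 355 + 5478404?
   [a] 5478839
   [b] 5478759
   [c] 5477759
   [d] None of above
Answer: b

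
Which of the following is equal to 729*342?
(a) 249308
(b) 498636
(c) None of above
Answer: c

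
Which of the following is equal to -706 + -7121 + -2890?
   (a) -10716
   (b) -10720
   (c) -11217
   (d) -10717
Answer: d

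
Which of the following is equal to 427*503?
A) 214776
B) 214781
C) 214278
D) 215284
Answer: B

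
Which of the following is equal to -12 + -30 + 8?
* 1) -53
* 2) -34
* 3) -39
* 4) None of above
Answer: 2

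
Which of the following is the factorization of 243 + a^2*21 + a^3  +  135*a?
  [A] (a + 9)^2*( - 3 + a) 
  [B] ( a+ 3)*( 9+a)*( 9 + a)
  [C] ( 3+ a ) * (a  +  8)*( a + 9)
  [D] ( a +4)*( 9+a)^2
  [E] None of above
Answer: B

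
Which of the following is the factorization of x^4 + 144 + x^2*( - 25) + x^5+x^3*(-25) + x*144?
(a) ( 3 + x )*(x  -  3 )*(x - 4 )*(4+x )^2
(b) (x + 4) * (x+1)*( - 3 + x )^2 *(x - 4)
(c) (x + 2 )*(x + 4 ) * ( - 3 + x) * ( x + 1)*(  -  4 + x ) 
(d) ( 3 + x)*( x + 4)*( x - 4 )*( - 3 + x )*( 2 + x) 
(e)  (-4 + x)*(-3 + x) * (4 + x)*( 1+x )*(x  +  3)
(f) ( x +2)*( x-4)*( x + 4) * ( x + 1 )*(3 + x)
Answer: e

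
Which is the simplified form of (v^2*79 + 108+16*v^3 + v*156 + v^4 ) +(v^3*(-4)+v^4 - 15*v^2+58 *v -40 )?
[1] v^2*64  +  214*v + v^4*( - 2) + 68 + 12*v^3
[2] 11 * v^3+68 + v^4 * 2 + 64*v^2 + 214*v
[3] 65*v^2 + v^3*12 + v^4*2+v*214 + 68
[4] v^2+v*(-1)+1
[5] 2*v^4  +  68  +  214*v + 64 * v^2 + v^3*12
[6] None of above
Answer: 5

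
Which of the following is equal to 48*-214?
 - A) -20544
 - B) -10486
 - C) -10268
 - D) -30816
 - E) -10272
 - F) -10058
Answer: E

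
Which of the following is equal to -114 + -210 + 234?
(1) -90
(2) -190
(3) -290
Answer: 1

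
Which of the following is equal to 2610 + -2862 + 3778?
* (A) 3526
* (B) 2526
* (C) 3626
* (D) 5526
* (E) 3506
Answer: A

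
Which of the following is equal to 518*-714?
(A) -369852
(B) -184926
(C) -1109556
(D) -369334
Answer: A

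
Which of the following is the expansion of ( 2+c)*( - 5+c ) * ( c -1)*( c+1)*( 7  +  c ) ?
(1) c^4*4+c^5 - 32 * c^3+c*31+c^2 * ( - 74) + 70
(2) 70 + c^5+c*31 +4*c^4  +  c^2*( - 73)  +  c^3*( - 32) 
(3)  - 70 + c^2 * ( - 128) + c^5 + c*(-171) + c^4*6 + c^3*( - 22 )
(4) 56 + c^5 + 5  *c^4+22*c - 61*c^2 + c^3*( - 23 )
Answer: 1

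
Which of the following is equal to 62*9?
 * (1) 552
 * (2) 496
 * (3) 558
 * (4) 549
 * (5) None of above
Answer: 3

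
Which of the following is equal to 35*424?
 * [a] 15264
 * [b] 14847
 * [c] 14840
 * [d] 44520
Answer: c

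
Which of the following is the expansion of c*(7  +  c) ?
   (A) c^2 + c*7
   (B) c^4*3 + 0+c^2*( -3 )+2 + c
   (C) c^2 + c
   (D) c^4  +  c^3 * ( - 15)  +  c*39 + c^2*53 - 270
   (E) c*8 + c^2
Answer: A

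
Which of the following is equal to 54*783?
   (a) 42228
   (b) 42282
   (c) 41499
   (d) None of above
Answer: b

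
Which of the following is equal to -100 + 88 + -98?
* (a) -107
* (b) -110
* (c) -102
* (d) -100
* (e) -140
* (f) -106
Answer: b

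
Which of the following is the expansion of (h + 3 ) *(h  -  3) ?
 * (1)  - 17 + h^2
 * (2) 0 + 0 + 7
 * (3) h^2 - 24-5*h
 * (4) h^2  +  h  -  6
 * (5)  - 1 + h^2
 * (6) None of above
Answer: 6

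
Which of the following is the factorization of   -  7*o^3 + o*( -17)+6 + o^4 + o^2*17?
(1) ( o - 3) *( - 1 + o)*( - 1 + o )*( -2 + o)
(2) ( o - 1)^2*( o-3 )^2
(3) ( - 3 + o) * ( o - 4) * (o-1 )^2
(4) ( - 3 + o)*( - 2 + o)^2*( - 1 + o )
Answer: 1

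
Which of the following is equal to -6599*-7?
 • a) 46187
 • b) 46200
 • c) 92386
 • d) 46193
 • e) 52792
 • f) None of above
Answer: d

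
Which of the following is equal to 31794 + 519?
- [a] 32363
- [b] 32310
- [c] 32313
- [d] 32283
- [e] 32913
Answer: c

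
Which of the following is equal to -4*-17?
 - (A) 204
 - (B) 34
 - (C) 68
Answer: C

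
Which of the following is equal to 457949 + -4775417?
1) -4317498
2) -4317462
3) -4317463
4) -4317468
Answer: 4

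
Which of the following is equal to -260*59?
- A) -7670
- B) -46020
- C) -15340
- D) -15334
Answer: C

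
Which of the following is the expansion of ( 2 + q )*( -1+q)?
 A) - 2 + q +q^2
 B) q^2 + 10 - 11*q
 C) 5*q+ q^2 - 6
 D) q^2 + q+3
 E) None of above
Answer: A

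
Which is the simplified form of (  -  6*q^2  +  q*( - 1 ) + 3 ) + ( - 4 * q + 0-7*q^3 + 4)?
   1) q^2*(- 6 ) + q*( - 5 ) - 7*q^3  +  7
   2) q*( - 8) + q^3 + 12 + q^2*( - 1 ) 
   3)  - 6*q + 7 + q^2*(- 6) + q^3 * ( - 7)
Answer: 1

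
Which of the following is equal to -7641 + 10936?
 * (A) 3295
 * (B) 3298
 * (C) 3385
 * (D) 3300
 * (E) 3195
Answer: A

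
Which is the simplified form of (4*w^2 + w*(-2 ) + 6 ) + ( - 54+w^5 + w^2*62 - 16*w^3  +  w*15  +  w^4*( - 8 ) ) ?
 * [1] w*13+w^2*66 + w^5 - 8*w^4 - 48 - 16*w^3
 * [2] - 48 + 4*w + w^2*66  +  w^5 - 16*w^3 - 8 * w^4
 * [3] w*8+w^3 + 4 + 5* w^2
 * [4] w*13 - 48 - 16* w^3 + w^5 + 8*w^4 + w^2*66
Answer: 1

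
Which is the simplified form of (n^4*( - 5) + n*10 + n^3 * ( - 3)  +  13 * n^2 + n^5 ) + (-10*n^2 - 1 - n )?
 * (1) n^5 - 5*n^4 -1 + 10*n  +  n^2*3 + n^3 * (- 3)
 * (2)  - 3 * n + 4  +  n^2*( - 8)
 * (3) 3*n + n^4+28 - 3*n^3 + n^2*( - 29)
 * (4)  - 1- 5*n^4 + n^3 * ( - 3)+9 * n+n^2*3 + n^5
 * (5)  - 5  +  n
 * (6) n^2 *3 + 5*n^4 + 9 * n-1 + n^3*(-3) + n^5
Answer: 4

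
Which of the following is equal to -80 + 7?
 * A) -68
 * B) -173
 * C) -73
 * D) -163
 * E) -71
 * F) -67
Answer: C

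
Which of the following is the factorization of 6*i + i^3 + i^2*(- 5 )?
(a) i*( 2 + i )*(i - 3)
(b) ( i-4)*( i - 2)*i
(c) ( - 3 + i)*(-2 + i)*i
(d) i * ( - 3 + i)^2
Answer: c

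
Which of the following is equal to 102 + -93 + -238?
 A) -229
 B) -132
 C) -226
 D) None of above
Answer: A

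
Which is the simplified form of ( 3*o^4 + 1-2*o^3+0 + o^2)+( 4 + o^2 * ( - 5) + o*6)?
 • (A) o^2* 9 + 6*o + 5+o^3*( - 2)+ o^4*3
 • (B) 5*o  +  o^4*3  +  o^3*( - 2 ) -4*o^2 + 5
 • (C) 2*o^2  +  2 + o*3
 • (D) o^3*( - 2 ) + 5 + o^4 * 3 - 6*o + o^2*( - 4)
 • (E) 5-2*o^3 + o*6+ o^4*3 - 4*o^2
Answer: E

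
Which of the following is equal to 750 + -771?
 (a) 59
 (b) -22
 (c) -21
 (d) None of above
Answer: c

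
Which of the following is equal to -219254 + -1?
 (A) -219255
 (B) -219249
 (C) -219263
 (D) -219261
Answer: A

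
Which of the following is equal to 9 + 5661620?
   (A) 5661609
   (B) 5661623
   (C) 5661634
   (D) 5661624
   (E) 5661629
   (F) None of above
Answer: E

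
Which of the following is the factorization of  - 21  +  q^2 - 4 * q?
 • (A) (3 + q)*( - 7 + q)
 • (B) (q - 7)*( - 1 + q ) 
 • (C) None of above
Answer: A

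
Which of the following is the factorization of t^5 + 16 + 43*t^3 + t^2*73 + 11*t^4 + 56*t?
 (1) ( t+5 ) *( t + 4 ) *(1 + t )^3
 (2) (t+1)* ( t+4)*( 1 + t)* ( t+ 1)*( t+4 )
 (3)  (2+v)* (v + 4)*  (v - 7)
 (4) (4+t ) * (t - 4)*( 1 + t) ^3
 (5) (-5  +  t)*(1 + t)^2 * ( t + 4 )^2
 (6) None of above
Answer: 2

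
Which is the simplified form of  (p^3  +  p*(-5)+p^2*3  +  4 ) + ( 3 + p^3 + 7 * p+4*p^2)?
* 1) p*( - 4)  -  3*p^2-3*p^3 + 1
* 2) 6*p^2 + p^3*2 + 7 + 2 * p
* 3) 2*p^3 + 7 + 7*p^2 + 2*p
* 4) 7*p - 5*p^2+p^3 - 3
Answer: 3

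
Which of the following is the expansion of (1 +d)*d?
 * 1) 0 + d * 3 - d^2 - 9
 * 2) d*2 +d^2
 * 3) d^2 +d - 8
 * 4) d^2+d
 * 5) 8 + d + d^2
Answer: 4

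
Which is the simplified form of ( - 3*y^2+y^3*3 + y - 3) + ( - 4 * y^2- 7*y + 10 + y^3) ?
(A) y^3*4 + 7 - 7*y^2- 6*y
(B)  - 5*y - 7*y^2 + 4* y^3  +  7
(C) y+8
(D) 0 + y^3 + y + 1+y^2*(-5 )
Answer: A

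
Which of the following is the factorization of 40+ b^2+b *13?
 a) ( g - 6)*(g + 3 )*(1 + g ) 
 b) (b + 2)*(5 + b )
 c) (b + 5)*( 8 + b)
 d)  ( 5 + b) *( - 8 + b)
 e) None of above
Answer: c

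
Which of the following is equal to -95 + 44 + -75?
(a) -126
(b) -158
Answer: a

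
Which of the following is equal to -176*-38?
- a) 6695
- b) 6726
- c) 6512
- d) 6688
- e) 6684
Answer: d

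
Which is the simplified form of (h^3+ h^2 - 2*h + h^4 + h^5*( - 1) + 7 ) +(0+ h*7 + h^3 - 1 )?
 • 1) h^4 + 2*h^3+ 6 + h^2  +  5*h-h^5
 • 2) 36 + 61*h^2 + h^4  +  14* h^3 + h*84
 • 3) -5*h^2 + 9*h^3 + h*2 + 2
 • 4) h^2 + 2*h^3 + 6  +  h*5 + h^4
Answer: 1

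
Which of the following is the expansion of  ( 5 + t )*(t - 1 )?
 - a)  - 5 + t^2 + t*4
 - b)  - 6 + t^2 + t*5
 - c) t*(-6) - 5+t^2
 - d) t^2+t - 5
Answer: a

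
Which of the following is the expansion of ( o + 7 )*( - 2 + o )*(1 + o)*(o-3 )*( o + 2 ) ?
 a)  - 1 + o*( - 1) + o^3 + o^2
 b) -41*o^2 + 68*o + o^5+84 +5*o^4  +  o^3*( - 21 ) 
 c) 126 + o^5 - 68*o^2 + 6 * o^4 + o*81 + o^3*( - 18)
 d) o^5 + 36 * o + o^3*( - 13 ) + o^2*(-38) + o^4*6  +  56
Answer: b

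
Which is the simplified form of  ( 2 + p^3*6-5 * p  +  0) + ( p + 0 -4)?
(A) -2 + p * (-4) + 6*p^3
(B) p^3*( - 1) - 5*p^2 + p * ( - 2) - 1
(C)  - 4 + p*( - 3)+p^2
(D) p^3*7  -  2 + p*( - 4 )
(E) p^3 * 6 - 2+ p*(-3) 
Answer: A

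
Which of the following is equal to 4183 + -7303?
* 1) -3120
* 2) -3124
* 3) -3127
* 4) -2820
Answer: 1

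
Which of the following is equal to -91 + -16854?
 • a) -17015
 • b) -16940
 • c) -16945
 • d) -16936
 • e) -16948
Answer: c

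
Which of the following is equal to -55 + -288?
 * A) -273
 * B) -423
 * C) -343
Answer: C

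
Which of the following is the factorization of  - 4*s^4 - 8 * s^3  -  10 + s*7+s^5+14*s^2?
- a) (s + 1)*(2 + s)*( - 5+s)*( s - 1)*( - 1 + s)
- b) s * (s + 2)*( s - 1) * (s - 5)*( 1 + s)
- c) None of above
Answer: a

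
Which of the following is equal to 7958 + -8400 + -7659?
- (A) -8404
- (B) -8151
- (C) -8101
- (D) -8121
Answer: C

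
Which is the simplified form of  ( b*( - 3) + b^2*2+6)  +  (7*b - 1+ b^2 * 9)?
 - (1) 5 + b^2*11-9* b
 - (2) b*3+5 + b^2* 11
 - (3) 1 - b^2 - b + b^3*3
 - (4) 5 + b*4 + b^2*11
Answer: 4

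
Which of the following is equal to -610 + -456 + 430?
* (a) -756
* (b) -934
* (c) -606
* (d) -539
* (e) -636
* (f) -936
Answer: e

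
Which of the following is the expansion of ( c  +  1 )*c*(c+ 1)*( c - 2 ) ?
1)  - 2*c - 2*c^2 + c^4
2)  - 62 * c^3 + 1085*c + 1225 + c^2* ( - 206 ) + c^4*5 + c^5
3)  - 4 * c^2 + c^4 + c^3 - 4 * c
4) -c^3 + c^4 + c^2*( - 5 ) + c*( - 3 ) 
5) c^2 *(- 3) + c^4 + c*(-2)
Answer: 5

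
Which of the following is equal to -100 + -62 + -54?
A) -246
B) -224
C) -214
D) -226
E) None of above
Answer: E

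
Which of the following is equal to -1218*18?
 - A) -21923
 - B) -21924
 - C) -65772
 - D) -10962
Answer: B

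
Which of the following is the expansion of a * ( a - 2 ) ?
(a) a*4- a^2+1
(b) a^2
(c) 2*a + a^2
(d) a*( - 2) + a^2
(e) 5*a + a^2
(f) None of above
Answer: d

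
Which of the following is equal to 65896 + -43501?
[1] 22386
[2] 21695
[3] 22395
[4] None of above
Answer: 3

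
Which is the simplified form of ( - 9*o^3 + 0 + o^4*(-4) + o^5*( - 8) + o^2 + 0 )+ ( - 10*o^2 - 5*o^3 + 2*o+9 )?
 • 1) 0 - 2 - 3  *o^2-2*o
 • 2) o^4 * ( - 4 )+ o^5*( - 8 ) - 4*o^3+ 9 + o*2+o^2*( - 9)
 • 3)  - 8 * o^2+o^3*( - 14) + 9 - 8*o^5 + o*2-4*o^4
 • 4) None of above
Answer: 4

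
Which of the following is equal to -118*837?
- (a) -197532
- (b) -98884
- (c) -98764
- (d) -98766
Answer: d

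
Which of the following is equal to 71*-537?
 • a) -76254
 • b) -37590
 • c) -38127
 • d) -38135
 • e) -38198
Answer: c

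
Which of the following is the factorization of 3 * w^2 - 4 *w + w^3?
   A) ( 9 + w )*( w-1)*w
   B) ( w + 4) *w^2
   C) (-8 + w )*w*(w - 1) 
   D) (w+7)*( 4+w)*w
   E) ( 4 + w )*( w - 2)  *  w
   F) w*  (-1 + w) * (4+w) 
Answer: F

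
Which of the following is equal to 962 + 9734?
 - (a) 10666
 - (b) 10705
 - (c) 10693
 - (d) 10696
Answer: d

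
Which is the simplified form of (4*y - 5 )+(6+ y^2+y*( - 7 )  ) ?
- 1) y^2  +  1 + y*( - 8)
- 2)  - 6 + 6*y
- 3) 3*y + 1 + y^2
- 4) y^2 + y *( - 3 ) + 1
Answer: 4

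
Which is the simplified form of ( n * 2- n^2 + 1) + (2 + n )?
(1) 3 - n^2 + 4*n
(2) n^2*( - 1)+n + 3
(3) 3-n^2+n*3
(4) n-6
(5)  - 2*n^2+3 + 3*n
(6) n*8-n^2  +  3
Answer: 3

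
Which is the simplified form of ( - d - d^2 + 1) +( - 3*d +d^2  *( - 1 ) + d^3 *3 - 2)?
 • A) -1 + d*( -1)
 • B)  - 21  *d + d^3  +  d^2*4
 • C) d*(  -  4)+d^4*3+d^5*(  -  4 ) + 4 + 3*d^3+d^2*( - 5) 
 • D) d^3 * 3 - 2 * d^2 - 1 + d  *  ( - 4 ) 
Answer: D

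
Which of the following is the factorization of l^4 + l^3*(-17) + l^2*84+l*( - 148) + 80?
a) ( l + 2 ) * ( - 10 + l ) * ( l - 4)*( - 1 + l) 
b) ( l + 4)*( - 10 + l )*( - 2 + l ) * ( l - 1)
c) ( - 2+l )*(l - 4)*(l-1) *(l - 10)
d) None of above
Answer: c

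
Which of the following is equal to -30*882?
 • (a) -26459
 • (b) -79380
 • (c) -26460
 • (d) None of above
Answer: c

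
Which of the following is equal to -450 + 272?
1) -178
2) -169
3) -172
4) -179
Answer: 1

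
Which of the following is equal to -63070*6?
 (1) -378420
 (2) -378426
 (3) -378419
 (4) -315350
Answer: 1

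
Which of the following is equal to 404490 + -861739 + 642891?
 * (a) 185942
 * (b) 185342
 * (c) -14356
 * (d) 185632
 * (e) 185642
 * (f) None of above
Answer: e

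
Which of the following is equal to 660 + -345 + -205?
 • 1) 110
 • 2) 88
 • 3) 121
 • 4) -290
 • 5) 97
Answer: 1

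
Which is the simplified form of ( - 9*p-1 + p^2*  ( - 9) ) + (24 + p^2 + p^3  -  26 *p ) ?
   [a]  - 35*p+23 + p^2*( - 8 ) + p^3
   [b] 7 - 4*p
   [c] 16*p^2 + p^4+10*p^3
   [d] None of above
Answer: a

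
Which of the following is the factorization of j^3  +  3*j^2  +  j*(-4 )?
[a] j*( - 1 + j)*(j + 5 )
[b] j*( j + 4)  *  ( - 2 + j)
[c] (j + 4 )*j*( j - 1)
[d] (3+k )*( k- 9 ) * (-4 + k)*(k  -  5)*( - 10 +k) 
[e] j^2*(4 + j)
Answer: c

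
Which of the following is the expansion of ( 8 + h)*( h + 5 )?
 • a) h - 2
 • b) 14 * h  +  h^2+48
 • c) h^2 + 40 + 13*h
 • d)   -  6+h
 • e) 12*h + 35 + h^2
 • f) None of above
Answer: c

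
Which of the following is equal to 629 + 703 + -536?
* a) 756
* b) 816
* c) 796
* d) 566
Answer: c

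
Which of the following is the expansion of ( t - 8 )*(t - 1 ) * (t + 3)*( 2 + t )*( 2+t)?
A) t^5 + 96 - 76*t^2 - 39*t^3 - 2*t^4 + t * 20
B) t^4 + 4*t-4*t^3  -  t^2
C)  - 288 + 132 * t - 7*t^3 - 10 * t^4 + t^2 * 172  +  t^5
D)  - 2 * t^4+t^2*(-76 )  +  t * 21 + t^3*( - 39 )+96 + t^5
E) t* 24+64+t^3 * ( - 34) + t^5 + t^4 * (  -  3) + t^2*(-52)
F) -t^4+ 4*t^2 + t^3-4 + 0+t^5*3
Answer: A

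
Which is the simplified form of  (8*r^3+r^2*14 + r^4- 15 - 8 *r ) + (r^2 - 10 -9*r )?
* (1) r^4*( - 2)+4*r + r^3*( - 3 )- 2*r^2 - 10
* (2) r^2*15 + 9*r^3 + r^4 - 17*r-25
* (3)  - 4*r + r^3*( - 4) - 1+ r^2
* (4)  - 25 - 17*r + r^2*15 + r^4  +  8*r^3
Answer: 4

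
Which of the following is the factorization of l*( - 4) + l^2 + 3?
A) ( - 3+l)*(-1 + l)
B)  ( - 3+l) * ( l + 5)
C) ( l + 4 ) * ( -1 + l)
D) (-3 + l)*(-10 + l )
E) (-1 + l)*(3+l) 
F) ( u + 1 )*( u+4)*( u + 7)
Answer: A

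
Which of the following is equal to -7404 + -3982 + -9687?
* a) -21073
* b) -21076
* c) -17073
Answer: a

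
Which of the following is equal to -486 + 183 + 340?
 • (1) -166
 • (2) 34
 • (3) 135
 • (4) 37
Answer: 4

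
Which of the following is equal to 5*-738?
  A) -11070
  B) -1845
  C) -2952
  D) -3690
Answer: D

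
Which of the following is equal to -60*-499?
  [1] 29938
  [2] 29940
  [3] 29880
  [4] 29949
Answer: 2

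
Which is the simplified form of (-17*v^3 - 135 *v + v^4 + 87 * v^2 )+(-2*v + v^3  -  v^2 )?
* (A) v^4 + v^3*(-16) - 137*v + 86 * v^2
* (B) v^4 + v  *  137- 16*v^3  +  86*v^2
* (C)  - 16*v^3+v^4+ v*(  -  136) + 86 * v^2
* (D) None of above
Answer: A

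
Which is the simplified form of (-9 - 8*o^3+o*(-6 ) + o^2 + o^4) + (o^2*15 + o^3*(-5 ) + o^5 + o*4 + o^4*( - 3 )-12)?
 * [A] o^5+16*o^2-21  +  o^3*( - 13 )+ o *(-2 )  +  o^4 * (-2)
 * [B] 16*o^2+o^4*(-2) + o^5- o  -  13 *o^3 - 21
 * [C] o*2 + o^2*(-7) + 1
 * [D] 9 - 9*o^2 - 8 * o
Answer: A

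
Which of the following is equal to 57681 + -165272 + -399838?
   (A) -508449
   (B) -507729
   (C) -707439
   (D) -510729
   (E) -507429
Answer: E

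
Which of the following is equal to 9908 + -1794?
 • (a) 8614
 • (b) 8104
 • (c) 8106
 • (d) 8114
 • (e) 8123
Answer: d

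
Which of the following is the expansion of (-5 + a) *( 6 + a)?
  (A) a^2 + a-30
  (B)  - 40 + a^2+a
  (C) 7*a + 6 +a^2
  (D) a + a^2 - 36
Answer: A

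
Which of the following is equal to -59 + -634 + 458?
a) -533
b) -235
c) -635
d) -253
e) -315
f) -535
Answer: b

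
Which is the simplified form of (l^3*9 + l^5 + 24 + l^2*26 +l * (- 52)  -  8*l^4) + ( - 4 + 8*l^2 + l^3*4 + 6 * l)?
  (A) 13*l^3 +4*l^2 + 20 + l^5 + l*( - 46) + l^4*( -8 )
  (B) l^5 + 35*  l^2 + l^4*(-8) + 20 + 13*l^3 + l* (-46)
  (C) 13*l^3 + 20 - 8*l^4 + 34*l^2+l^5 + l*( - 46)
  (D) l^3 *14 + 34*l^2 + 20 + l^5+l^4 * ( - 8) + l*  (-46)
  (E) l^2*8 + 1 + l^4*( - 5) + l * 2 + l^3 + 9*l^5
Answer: C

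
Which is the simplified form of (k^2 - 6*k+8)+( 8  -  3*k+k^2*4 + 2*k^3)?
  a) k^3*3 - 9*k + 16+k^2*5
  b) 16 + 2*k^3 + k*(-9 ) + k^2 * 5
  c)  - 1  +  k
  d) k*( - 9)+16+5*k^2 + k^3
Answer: b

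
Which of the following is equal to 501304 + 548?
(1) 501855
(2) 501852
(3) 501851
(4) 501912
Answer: 2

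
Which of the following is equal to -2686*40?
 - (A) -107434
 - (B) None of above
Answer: B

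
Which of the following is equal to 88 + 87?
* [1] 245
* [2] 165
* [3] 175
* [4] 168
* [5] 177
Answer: 3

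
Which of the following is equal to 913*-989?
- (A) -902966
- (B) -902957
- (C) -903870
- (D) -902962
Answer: B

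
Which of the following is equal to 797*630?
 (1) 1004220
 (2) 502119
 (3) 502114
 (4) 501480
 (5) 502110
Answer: 5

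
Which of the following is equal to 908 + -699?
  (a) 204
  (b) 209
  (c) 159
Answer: b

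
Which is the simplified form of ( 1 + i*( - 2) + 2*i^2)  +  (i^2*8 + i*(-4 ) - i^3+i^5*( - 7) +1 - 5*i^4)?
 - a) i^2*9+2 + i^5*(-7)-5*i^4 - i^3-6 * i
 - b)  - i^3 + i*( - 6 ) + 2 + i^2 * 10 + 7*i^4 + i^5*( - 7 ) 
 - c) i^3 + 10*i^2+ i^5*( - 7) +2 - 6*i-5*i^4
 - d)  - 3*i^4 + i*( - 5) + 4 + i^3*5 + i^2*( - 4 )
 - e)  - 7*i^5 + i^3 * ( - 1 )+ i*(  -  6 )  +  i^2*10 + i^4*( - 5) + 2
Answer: e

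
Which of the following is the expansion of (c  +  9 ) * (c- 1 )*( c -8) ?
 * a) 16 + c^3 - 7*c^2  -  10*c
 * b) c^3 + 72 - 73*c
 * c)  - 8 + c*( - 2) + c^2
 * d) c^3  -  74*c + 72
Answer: b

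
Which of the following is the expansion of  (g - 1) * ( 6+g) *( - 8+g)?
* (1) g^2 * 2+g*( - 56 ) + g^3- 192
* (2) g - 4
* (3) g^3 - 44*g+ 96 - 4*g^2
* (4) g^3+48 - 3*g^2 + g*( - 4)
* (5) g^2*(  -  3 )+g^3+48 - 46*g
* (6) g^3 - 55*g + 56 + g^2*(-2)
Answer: 5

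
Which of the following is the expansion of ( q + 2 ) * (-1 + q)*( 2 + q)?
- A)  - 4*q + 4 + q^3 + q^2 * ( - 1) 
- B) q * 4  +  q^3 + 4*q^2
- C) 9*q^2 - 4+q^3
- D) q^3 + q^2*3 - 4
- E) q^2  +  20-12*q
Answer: D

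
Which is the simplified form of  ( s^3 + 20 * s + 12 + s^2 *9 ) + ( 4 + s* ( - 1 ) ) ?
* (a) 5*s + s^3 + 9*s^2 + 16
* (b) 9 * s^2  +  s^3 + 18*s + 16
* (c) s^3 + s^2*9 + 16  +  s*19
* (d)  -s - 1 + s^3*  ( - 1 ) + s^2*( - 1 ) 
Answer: c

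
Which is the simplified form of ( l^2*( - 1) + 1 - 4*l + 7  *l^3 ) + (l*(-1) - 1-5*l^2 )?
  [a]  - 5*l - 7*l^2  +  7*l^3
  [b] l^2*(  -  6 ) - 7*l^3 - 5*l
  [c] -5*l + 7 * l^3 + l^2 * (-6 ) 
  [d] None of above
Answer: c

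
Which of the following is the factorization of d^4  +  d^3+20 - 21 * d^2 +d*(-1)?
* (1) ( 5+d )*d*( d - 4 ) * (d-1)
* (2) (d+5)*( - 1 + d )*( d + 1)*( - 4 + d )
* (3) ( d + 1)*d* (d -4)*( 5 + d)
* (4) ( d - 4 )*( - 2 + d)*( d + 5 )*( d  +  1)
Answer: 2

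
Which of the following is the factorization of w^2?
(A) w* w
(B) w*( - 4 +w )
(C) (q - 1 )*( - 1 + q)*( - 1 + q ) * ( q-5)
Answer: A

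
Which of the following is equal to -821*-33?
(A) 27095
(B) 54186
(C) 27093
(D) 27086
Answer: C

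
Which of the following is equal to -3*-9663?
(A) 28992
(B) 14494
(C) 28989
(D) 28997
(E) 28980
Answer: C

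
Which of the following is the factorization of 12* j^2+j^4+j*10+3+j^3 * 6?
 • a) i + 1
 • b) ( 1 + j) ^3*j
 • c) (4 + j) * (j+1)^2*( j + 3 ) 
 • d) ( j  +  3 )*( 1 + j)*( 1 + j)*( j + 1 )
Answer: d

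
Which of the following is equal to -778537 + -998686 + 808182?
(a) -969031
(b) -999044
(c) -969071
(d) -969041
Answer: d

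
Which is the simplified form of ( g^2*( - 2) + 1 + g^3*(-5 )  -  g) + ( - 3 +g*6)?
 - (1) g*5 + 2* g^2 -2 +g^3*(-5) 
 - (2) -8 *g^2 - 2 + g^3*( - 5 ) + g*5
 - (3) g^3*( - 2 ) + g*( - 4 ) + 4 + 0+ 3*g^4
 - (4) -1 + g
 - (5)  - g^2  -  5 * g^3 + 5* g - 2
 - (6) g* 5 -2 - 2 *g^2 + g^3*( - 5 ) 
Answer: 6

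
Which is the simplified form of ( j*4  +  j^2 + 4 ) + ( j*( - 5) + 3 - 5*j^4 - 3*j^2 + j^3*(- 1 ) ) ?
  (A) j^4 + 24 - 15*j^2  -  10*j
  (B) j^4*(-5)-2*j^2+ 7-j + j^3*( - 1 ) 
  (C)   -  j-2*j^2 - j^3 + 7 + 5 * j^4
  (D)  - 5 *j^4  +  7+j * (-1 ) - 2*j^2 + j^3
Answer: B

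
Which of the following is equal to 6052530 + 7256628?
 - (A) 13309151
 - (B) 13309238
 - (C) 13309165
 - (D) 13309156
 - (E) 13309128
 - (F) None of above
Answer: F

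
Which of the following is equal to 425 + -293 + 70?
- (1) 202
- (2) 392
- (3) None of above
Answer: 1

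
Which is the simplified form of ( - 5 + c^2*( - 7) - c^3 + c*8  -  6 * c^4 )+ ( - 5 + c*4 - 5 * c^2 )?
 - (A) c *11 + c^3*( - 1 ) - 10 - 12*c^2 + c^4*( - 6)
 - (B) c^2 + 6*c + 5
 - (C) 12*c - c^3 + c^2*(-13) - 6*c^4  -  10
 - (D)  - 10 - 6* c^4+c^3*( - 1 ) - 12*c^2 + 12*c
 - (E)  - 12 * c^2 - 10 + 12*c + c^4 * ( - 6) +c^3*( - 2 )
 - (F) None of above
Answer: D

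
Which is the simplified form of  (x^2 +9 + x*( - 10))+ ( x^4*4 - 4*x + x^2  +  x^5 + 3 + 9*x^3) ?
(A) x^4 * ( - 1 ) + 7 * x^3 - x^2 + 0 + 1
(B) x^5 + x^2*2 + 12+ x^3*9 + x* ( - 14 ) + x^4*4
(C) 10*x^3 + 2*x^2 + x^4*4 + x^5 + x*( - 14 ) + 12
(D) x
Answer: B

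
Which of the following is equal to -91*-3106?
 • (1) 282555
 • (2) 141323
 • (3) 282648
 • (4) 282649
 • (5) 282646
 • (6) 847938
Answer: 5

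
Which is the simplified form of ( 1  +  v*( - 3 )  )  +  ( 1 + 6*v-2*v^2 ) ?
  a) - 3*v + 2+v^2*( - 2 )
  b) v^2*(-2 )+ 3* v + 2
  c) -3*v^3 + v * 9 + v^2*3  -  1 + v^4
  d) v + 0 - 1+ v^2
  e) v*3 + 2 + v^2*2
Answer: b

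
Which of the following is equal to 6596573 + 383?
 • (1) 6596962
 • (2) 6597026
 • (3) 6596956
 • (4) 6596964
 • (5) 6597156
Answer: 3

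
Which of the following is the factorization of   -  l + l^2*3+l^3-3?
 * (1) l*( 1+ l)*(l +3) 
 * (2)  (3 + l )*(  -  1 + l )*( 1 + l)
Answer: 2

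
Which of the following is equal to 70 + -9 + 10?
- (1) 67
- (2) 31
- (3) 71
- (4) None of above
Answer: 3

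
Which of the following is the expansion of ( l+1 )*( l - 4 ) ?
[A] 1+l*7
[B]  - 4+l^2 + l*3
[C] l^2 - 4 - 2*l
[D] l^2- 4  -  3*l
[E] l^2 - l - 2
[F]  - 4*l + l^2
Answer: D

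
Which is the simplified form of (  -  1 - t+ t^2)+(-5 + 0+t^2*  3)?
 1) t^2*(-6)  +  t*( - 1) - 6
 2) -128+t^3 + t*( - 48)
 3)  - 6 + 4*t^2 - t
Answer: 3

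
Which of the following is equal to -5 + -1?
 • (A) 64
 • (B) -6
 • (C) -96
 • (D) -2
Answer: B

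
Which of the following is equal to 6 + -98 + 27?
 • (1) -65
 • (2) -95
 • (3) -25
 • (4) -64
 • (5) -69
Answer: 1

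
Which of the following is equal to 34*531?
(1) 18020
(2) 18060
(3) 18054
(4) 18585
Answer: 3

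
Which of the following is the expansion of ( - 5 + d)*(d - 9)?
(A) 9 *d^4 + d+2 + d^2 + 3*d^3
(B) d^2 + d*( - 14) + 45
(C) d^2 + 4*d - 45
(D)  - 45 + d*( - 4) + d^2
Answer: B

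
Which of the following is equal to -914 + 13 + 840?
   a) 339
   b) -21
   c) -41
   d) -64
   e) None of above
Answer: e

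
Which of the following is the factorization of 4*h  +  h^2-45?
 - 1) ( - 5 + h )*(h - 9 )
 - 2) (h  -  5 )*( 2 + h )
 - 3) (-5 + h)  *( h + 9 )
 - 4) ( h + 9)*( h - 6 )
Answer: 3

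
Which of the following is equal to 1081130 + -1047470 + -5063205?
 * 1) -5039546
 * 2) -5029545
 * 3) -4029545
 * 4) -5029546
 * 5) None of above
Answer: 2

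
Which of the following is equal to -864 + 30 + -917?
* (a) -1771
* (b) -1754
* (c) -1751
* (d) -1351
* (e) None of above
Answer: c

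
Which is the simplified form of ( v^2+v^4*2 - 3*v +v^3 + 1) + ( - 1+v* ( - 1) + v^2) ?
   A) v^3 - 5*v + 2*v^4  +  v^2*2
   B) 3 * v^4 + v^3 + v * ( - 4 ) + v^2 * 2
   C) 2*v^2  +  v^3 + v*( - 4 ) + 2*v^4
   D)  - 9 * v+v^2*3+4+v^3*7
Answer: C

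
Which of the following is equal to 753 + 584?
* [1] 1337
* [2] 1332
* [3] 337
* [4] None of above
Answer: 1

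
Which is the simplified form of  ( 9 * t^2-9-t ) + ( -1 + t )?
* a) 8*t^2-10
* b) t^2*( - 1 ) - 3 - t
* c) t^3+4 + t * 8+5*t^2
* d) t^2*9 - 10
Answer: d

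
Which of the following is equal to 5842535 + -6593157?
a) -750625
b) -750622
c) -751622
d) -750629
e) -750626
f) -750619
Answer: b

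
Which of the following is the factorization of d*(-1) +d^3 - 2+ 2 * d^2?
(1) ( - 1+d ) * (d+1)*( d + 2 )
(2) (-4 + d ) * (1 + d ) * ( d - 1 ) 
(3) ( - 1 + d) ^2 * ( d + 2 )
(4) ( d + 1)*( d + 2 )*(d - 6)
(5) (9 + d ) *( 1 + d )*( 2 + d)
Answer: 1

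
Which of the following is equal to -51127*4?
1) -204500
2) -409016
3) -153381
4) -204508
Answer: 4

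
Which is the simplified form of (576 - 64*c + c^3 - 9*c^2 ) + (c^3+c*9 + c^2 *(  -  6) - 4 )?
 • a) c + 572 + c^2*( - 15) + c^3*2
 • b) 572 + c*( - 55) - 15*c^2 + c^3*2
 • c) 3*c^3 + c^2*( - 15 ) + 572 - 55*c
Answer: b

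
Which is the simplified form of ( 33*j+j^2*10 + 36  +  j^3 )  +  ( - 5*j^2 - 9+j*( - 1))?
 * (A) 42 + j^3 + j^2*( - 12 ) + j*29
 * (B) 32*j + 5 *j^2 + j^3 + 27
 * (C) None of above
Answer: B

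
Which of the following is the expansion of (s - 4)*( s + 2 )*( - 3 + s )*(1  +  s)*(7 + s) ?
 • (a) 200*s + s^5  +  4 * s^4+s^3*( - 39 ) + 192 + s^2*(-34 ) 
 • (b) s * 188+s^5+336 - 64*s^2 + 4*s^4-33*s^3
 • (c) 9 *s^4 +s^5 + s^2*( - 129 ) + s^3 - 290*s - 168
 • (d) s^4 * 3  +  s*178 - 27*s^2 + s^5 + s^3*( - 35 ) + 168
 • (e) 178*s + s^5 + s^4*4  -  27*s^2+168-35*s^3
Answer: d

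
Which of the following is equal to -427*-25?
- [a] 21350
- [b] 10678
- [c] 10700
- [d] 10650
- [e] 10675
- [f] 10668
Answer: e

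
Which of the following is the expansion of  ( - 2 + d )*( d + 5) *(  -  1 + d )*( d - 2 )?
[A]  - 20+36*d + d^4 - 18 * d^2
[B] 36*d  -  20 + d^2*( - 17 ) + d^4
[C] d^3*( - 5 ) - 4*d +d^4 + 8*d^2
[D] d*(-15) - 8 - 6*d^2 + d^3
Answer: B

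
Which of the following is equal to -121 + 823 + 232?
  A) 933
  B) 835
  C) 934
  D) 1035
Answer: C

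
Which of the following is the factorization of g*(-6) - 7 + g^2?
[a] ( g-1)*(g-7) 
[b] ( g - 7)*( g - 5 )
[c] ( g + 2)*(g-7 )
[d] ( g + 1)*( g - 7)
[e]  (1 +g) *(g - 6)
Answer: d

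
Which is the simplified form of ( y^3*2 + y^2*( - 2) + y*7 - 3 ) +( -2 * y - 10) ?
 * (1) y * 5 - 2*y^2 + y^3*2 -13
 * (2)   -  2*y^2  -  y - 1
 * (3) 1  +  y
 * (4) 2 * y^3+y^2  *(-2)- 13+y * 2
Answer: 1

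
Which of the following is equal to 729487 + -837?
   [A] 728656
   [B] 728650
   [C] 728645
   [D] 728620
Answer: B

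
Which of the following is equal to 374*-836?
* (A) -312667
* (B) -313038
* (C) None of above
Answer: C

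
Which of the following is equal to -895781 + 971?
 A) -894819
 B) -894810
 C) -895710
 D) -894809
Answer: B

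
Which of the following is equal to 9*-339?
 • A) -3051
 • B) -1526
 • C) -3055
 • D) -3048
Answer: A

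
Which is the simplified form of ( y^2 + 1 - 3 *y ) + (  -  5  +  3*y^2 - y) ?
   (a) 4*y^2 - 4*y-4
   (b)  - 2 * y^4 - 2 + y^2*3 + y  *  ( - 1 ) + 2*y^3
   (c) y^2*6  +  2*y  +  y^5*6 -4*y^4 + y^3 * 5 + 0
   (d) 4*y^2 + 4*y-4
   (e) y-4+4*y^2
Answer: a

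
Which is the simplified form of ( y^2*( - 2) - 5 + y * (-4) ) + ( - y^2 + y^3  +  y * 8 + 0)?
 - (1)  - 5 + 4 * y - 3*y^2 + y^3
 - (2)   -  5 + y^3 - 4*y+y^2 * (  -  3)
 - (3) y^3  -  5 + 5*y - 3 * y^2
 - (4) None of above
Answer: 1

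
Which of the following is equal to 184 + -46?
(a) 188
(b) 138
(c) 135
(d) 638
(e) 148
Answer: b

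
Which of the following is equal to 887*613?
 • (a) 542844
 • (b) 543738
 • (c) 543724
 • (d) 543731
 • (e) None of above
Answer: d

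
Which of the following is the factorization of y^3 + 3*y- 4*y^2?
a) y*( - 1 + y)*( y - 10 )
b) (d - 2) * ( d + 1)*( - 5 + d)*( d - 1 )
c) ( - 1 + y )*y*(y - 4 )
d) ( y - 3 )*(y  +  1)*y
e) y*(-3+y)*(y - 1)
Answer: e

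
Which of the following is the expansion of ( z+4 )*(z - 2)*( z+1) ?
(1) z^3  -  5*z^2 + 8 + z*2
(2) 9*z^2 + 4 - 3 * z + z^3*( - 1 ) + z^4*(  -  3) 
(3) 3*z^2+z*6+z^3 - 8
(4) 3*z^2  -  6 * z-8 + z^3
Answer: 4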